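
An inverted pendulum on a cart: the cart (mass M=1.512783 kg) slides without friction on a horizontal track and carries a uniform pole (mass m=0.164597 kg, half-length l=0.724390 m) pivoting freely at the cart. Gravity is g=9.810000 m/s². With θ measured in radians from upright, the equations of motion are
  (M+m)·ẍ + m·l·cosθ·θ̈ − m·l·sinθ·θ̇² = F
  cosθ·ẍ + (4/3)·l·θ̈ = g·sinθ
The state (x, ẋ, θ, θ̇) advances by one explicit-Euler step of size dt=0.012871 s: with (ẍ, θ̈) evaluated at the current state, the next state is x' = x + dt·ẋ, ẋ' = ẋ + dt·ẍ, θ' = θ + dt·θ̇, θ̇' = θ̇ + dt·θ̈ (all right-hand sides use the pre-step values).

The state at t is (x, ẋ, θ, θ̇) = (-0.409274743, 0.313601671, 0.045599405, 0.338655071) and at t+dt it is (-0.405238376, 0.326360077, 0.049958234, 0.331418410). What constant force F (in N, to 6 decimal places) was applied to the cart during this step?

ẍ = (ẋ'−ẋ)/dt = (0.326360077−0.313601671)/0.012871 = 0.991252
θ̈ = (θ̇'−θ̇)/dt = (0.331418410−0.338655071)/0.012871 = -0.562245
sinθ=0.045584, cosθ=0.998961
F = (M+m)·ẍ + m·l·cosθ·θ̈ − m·l·sinθ·θ̇² = 1.662707 + -0.066968 − 0.000623 = 1.595115

F = 1.595115 N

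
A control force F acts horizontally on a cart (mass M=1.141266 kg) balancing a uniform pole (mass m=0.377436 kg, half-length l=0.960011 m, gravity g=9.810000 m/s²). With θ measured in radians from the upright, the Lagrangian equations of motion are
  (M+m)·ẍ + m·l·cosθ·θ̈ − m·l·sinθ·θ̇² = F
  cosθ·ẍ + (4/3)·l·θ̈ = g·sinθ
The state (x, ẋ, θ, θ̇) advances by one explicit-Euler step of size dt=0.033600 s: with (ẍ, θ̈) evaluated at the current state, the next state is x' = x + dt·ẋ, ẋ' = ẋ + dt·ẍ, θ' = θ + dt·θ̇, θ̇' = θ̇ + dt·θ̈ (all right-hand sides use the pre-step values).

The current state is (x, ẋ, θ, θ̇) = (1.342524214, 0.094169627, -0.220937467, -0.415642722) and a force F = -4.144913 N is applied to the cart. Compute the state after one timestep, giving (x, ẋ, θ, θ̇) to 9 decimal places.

(1.345688313, -0.001713750, -0.234903062, -0.398987299)

sinθ=-0.219144399, cosθ=0.975692437
temp = (F + m·l·θ̇²·sinθ)/(M+m) = (-4.144913 + -0.013717983)/1.518702 = -2.738279783
θ̈ = (g·sinθ − cosθ·temp)/(l·(4/3 − m·cos²θ/(M+m))) = 0.495697118
ẍ = temp − m·l·θ̈·cosθ/(M+m) = -2.853671942
Euler: x'=1.342524214+0.033600·0.094169627=1.345688313, ẋ'=0.094169627+0.033600·-2.853671942=-0.001713750
       θ'=-0.220937467+0.033600·-0.415642722=-0.234903062, θ̇'=-0.415642722+0.033600·0.495697118=-0.398987299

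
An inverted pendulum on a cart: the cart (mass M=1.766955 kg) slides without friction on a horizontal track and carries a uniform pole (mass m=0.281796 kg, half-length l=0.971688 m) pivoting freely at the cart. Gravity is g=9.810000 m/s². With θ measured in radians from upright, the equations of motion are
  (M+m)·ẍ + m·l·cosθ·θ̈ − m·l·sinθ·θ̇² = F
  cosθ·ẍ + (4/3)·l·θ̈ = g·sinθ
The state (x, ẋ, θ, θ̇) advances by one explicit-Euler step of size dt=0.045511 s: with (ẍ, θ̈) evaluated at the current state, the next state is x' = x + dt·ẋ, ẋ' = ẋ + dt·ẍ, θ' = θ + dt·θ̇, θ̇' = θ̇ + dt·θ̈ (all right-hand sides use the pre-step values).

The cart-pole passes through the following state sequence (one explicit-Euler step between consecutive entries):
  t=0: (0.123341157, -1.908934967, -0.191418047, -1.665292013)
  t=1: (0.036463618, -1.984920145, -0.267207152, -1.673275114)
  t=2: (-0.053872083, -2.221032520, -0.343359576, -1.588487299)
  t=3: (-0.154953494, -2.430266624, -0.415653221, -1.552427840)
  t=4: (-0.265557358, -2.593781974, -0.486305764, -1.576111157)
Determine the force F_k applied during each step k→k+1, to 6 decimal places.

F_0 = -3.323281 N
F_1 = -9.934530 N
F_2 = -8.982121 N
F_3 = -7.224802 N

step 0→1:
  ẍ = (ẋ'−ẋ)/dt = (-1.984920145−-1.908934967)/0.045511 = -1.669600
  θ̈ = (θ̇'−θ̇)/dt = (-1.673275114−-1.665292013)/0.045511 = -0.175410
  sinθ=-0.190251, cosθ=0.981735
  F = (M+m)·ẍ + m·l·cosθ·θ̈ − m·l·sinθ·θ̇² = -3.420595 + -0.047153 − -0.144467 = -3.323281
step 1→2:
  ẍ = (ẋ'−ẋ)/dt = (-2.221032520−-1.984920145)/0.045511 = -5.188029
  θ̈ = (θ̇'−θ̇)/dt = (-1.588487299−-1.673275114)/0.045511 = 1.863018
  sinθ=-0.264039, cosθ=0.964512
  F = (M+m)·ẍ + m·l·cosθ·θ̈ − m·l·sinθ·θ̇² = -10.628979 + 0.492024 − -0.202425 = -9.934530
step 2→3:
  ẍ = (ẋ'−ẋ)/dt = (-2.430266624−-2.221032520)/0.045511 = -4.597440
  θ̈ = (θ̇'−θ̇)/dt = (-1.552427840−-1.588487299)/0.045511 = 0.792324
  sinθ=-0.336652, cosθ=0.941629
  F = (M+m)·ẍ + m·l·cosθ·θ̈ − m·l·sinθ·θ̇² = -9.419010 + 0.204289 − -0.232601 = -8.982121
step 3→4:
  ẍ = (ẋ'−ẋ)/dt = (-2.593781974−-2.430266624)/0.045511 = -3.592875
  θ̈ = (θ̇'−θ̇)/dt = (-1.576111157−-1.552427840)/0.045511 = -0.520387
  sinθ=-0.403788, cosθ=0.914853
  F = (M+m)·ẍ + m·l·cosθ·θ̈ − m·l·sinθ·θ̇² = -7.360907 + -0.130358 − -0.266463 = -7.224802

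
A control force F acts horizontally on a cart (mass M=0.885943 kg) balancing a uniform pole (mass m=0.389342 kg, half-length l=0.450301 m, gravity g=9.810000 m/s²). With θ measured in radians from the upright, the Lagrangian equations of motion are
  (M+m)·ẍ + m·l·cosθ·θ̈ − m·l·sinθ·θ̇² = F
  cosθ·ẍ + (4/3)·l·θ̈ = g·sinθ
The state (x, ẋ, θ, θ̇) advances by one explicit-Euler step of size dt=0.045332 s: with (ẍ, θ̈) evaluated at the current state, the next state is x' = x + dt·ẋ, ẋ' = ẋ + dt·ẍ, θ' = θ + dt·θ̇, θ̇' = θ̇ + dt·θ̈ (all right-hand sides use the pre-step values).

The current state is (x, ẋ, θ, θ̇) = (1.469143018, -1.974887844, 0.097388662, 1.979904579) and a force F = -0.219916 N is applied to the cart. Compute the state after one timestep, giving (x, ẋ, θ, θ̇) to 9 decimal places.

sinθ=0.097234787, cosθ=0.995261471
temp = (F + m·l·θ̇²·sinθ)/(M+m) = (-0.219916 + 0.066825829)/1.275285 = -0.120043889
θ̈ = (g·sinθ − cosθ·temp)/(l·(4/3 − m·cos²θ/(M+m))) = 2.312128976
ẍ = temp − m·l·θ̈·cosθ/(M+m) = -0.436399953
Euler: x'=1.469143018+0.045332·-1.974887844=1.379617402, ẋ'=-1.974887844+0.045332·-0.436399953=-1.994670727
       θ'=0.097388662+0.045332·1.979904579=0.187141696, θ̇'=1.979904579+0.045332·2.312128976=2.084718010

(1.379617402, -1.994670727, 0.187141696, 2.084718010)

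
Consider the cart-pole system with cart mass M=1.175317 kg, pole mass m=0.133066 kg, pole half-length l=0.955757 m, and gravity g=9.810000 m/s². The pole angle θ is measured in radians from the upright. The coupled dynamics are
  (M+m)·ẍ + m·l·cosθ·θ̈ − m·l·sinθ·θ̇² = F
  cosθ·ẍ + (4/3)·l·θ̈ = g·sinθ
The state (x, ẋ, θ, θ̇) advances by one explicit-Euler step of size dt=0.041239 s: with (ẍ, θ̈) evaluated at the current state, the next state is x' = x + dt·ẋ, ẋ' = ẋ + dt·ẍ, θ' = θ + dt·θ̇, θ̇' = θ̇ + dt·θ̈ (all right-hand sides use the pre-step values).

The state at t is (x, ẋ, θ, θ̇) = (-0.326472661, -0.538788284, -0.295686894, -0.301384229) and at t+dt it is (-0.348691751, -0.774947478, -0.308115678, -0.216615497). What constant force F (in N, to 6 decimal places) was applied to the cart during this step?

ẍ = (ẋ'−ẋ)/dt = (-0.774947478−-0.538788284)/0.041239 = -5.726598
θ̈ = (θ̇'−θ̇)/dt = (-0.216615497−-0.301384229)/0.041239 = 2.055548
sinθ=-0.291397, cosθ=0.956602
F = (M+m)·ẍ + m·l·cosθ·θ̈ − m·l·sinθ·θ̇² = -7.492584 + 0.250077 − -0.003366 = -7.239141

F = -7.239141 N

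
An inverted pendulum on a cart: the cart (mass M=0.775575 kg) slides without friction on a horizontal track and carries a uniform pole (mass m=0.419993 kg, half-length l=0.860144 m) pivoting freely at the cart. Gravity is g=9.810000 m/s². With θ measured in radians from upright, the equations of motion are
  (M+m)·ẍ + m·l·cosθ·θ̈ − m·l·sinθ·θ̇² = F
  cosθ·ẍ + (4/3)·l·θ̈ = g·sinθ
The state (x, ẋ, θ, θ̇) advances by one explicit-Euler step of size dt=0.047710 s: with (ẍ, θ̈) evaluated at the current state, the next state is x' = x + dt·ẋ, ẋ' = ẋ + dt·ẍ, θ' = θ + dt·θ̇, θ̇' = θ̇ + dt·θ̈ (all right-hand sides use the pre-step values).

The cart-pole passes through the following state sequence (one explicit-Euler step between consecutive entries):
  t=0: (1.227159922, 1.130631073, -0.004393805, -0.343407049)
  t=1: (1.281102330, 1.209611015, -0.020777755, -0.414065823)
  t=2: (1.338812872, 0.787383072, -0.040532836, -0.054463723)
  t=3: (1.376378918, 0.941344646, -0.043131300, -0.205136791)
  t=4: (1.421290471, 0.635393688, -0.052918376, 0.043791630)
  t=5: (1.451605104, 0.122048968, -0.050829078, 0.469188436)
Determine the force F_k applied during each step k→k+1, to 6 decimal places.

F_0 = 1.444336 N
F_1 = -7.857074 N
F_2 = 2.718235 N
F_3 = -5.783086 N
F_4 = -9.647357 N

step 0→1:
  ẍ = (ẋ'−ẋ)/dt = (1.209611015−1.130631073)/0.047710 = 1.655417
  θ̈ = (θ̇'−θ̇)/dt = (-0.414065823−-0.343407049)/0.047710 = -1.481006
  sinθ=-0.004394, cosθ=0.999990
  F = (M+m)·ẍ + m·l·cosθ·θ̈ − m·l·sinθ·θ̇² = 1.979164 + -0.535015 − -0.000187 = 1.444336
step 1→2:
  ẍ = (ẋ'−ẋ)/dt = (0.787383072−1.209611015)/0.047710 = -8.849884
  θ̈ = (θ̇'−θ̇)/dt = (-0.054463723−-0.414065823)/0.047710 = 7.537248
  sinθ=-0.020776, cosθ=0.999784
  F = (M+m)·ẍ + m·l·cosθ·θ̈ − m·l·sinθ·θ̇² = -10.580638 + 2.722277 − -0.001287 = -7.857074
step 2→3:
  ẍ = (ẋ'−ẋ)/dt = (0.941344646−0.787383072)/0.047710 = 3.227029
  θ̈ = (θ̇'−θ̇)/dt = (-0.205136791−-0.054463723)/0.047710 = -3.158102
  sinθ=-0.040522, cosθ=0.999179
  F = (M+m)·ẍ + m·l·cosθ·θ̈ − m·l·sinθ·θ̇² = 3.858133 + -1.139942 − -0.000043 = 2.718235
step 3→4:
  ẍ = (ẋ'−ẋ)/dt = (0.635393688−0.941344646)/0.047710 = -6.412722
  θ̈ = (θ̇'−θ̇)/dt = (0.043791630−-0.205136791)/0.047710 = 5.217531
  sinθ=-0.043118, cosθ=0.999070
  F = (M+m)·ẍ + m·l·cosθ·θ̈ − m·l·sinθ·θ̇² = -7.666845 + 1.883104 − -0.000655 = -5.783086
step 4→5:
  ẍ = (ẋ'−ẋ)/dt = (0.122048968−0.635393688)/0.047710 = -10.759688
  θ̈ = (θ̇'−θ̇)/dt = (0.469188436−0.043791630)/0.047710 = 8.916303
  sinθ=-0.052894, cosθ=0.998600
  F = (M+m)·ẍ + m·l·cosθ·θ̈ − m·l·sinθ·θ̇² = -12.863939 + 3.216545 − -0.000037 = -9.647357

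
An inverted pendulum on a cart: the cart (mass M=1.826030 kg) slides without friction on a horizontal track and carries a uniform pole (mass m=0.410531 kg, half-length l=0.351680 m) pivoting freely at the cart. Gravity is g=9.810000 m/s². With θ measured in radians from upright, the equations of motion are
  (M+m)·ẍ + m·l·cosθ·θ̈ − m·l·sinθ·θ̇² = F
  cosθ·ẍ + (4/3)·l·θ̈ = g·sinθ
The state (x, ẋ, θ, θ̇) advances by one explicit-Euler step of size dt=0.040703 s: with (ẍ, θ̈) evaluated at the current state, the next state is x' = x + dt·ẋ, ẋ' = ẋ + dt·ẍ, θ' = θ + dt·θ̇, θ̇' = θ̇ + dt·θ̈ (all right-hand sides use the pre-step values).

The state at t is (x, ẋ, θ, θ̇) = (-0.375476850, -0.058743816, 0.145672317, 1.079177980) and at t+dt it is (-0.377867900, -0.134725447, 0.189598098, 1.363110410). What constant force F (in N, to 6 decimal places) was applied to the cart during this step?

F = -3.203014 N

ẍ = (ẋ'−ẋ)/dt = (-0.134725447−-0.058743816)/0.040703 = -1.866733
θ̈ = (θ̇'−θ̇)/dt = (1.363110410−1.079177980)/0.040703 = 6.975713
sinθ=0.145158, cosθ=0.989409
F = (M+m)·ẍ + m·l·cosθ·θ̈ − m·l·sinθ·θ̇² = -4.175062 + 0.996455 − 0.024407 = -3.203014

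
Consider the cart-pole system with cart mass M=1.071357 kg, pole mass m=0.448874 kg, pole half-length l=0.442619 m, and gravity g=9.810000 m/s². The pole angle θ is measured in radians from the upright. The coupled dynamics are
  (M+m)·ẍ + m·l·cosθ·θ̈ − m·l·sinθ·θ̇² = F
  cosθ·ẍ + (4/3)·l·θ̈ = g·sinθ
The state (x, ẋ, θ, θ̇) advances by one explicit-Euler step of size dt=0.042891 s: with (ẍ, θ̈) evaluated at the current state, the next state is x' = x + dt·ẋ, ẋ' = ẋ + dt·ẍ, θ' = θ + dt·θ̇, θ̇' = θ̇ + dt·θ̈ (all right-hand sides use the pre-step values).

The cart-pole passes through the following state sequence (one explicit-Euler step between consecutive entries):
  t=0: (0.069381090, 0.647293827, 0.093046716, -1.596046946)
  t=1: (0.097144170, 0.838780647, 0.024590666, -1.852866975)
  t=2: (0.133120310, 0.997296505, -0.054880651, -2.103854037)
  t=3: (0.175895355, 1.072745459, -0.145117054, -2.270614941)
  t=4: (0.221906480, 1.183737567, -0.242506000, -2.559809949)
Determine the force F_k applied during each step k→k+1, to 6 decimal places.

F_0 = 5.555547 N
F_1 = 4.439400 N
F_2 = 1.951146 N
F_3 = 2.756606 N

step 0→1:
  ẍ = (ẋ'−ẋ)/dt = (0.838780647−0.647293827)/0.042891 = 4.464499
  θ̈ = (θ̇'−θ̇)/dt = (-1.852866975−-1.596046946)/0.042891 = -5.987737
  sinθ=0.092913, cosθ=0.995674
  F = (M+m)·ẍ + m·l·cosθ·θ̈ − m·l·sinθ·θ̇² = 6.787070 + -1.184498 − 0.047024 = 5.555547
step 1→2:
  ẍ = (ẋ'−ẋ)/dt = (0.997296505−0.838780647)/0.042891 = 3.695784
  θ̈ = (θ̇'−θ̇)/dt = (-2.103854037−-1.852866975)/0.042891 = -5.851742
  sinθ=0.024588, cosθ=0.999698
  F = (M+m)·ẍ + m·l·cosθ·θ̈ − m·l·sinθ·θ̇² = 5.618445 + -1.162274 − 0.016771 = 4.439400
step 2→3:
  ẍ = (ẋ'−ẋ)/dt = (1.072745459−0.997296505)/0.042891 = 1.759086
  θ̈ = (θ̇'−θ̇)/dt = (-2.270614941−-2.103854037)/0.042891 = -3.888016
  sinθ=-0.054853, cosθ=0.998494
  F = (M+m)·ẍ + m·l·cosθ·θ̈ − m·l·sinθ·θ̇² = 2.674217 + -0.771309 − -0.048238 = 1.951146
step 3→4:
  ẍ = (ẋ'−ẋ)/dt = (1.183737567−1.072745459)/0.042891 = 2.587772
  θ̈ = (θ̇'−θ̇)/dt = (-2.559809949−-2.270614941)/0.042891 = -6.742557
  sinθ=-0.144608, cosθ=0.989489
  F = (M+m)·ẍ + m·l·cosθ·θ̈ − m·l·sinθ·θ̇² = 3.934010 + -1.325532 − -0.148127 = 2.756606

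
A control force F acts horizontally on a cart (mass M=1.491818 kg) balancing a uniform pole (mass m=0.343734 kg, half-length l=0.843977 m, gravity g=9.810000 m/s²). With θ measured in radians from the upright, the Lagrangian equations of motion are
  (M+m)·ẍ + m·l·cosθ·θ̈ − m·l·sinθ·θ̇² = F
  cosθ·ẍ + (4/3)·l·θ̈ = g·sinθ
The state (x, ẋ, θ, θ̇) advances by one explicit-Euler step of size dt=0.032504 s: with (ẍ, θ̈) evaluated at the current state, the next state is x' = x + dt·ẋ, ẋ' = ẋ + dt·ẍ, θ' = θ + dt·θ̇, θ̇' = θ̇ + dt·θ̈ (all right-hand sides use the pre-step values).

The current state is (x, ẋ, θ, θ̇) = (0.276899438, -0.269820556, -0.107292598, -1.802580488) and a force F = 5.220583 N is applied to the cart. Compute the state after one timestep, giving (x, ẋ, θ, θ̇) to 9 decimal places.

(0.268129191, -0.159008782, -0.165883674, -1.930831086)

sinθ=-0.107086863, cosθ=0.994249669
temp = (F + m·l·θ̇²·sinθ)/(M+m) = (5.220583 + -0.100943563)/1.835552 = 2.789155217
θ̈ = (g·sinθ − cosθ·temp)/(l·(4/3 − m·cos²θ/(M+m))) = -3.945686637
ẍ = temp − m·l·θ̈·cosθ/(M+m) = 3.409173444
Euler: x'=0.276899438+0.032504·-0.269820556=0.268129191, ẋ'=-0.269820556+0.032504·3.409173444=-0.159008782
       θ'=-0.107292598+0.032504·-1.802580488=-0.165883674, θ̇'=-1.802580488+0.032504·-3.945686637=-1.930831086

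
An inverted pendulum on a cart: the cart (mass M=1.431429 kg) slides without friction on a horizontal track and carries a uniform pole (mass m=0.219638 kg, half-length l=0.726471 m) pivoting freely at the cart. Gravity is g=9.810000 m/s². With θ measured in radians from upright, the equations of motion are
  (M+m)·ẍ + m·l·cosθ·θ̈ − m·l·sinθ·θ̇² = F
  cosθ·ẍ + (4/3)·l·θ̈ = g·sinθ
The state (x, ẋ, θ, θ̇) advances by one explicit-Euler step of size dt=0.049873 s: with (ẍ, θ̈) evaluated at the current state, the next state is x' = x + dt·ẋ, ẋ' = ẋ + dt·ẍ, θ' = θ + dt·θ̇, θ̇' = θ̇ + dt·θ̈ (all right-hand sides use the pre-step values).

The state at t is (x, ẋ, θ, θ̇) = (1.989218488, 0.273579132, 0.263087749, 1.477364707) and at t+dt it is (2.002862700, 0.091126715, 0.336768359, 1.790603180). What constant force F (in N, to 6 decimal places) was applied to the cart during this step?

ẍ = (ẋ'−ẋ)/dt = (0.091126715−0.273579132)/0.049873 = -3.658341
θ̈ = (θ̇'−θ̇)/dt = (1.790603180−1.477364707)/0.049873 = 6.280723
sinθ=0.260063, cosθ=0.965592
F = (M+m)·ẍ + m·l·cosθ·θ̈ − m·l·sinθ·θ̇² = -6.040165 + 0.967673 − 0.090569 = -5.163061

F = -5.163061 N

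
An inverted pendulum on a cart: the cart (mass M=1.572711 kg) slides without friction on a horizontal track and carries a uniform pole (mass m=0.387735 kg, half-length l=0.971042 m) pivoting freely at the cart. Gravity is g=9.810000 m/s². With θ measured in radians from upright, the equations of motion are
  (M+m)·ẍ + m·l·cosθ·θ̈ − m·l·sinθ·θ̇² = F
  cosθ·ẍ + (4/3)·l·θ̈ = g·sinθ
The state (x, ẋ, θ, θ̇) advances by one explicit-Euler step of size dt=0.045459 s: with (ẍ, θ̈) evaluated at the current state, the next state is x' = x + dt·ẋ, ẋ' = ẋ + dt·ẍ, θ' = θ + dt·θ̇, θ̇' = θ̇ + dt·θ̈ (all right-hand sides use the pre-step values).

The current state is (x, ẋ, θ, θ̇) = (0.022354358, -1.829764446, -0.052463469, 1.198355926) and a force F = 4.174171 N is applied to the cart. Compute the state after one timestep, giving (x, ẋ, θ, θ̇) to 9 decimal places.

(-0.060824904, -1.712875848, 0.002012593, 1.090137174)

sinθ=-0.052439405, cosθ=0.998624108
temp = (F + m·l·θ̇²·sinθ)/(M+m) = (4.174171 + -0.028353223)/1.960446 = 2.114731942
θ̈ = (g·sinθ − cosθ·temp)/(l·(4/3 − m·cos²θ/(M+m))) = -2.380579239
ẍ = temp − m·l·θ̈·cosθ/(M+m) = 2.571297161
Euler: x'=0.022354358+0.045459·-1.829764446=-0.060824904, ẋ'=-1.829764446+0.045459·2.571297161=-1.712875848
       θ'=-0.052463469+0.045459·1.198355926=0.002012593, θ̇'=1.198355926+0.045459·-2.380579239=1.090137174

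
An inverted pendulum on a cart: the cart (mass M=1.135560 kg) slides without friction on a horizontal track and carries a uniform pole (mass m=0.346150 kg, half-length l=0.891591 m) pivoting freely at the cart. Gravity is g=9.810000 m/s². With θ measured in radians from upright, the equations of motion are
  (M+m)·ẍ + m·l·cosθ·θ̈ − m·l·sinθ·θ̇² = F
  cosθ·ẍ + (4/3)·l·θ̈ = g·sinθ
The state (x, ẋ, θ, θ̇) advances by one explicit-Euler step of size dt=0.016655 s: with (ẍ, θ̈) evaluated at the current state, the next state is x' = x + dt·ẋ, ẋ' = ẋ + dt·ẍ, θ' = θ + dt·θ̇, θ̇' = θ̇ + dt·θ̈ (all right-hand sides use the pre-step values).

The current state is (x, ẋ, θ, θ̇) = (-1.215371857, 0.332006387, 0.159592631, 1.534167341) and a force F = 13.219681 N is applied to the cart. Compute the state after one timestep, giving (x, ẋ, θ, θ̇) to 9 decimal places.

sinθ=0.158916028, cosθ=0.987292103
temp = (F + m·l·θ̇²·sinθ)/(M+m) = (13.219681 + 0.115436508)/1.481710 = 8.999816096
θ̈ = (g·sinθ − cosθ·temp)/(l·(4/3 − m·cos²θ/(M+m))) = -7.432325044
ẍ = temp − m·l·θ̈·cosθ/(M+m) = 10.528216549
Euler: x'=-1.215371857+0.016655·0.332006387=-1.209842291, ẋ'=0.332006387+0.016655·10.528216549=0.507353834
       θ'=0.159592631+0.016655·1.534167341=0.185144188, θ̇'=1.534167341+0.016655·-7.432325044=1.410381967

(-1.209842291, 0.507353834, 0.185144188, 1.410381967)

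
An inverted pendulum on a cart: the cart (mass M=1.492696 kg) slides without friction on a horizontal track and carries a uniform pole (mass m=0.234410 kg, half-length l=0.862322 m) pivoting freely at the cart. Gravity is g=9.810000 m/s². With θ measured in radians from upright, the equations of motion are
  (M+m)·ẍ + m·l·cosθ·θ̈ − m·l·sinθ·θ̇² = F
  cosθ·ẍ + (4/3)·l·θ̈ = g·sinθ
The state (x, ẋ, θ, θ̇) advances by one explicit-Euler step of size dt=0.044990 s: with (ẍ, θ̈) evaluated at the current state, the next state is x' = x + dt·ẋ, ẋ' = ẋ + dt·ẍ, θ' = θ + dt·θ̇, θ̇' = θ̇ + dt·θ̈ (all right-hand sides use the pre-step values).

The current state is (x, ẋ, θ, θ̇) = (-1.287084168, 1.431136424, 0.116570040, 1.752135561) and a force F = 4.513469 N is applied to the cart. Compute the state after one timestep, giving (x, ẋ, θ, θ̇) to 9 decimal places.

(-1.222697340, 1.558154359, 0.195398619, 1.687057829)

sinθ=0.116306216, cosθ=0.993213403
temp = (F + m·l·θ̇²·sinθ)/(M+m) = (4.513469 + 0.072174525)/1.727106 = 2.655102539
θ̈ = (g·sinθ − cosθ·temp)/(l·(4/3 − m·cos²θ/(M+m))) = -1.446493259
ẍ = temp − m·l·θ̈·cosθ/(M+m) = 2.823248172
Euler: x'=-1.287084168+0.044990·1.431136424=-1.222697340, ẋ'=1.431136424+0.044990·2.823248172=1.558154359
       θ'=0.116570040+0.044990·1.752135561=0.195398619, θ̇'=1.752135561+0.044990·-1.446493259=1.687057829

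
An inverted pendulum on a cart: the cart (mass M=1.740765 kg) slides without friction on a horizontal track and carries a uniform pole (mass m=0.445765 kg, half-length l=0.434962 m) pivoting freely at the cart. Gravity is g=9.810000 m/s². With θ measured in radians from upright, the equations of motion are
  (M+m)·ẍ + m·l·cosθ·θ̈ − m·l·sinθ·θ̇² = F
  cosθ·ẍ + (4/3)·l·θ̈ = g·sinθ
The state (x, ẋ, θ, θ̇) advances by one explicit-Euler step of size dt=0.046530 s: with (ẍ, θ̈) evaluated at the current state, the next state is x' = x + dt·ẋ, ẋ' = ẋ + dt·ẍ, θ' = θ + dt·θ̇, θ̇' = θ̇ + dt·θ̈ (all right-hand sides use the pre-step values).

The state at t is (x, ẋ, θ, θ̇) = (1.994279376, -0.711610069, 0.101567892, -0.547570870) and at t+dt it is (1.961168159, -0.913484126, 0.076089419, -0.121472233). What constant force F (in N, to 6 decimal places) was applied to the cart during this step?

ẍ = (ẋ'−ẋ)/dt = (-0.913484126−-0.711610069)/0.046530 = -4.338578
θ̈ = (θ̇'−θ̇)/dt = (-0.121472233−-0.547570870)/0.046530 = 9.157503
sinθ=0.101393, cosθ=0.994846
F = (M+m)·ẍ + m·l·cosθ·θ̈ − m·l·sinθ·θ̇² = -9.486432 + 1.766406 − 0.005895 = -7.725921

F = -7.725921 N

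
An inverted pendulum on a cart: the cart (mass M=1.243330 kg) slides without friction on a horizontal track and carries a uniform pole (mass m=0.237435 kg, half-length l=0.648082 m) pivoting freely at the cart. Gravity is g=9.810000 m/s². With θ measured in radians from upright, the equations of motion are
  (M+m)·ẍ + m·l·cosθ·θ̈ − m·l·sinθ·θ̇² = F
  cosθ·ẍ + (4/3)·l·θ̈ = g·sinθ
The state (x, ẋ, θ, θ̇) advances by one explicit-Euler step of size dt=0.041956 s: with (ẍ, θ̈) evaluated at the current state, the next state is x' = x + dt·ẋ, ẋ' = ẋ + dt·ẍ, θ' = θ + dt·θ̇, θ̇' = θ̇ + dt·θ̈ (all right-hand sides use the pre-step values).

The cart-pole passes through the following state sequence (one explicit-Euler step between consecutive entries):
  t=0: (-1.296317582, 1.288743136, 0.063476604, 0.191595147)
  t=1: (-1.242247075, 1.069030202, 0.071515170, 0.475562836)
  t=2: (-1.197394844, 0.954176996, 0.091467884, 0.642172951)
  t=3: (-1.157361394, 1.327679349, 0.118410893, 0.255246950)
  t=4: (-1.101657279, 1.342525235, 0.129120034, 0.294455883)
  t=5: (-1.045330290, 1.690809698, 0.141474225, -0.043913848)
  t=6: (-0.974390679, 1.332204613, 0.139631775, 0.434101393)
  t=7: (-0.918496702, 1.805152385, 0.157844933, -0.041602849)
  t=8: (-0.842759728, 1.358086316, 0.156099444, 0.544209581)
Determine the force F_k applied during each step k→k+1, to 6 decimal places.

step 0→1:
  ẍ = (ẋ'−ẋ)/dt = (1.069030202−1.288743136)/0.041956 = -5.236746
  θ̈ = (θ̇'−θ̇)/dt = (0.475562836−0.191595147)/0.041956 = 6.768226
  sinθ=0.063434, cosθ=0.997986
  F = (M+m)·ẍ + m·l·cosθ·θ̈ − m·l·sinθ·θ̇² = -7.754391 + 1.039379 − 0.000358 = -6.715370
step 1→2:
  ẍ = (ẋ'−ẋ)/dt = (0.954176996−1.069030202)/0.041956 = -2.737468
  θ̈ = (θ̇'−θ̇)/dt = (0.642172951−0.475562836)/0.041956 = 3.971068
  sinθ=0.071454, cosθ=0.997444
  F = (M+m)·ẍ + m·l·cosθ·θ̈ − m·l·sinθ·θ̇² = -4.053547 + 0.609495 − 0.002487 = -3.446538
step 2→3:
  ẍ = (ẋ'−ẋ)/dt = (1.327679349−0.954176996)/0.041956 = 8.902239
  θ̈ = (θ̇'−θ̇)/dt = (0.255246950−0.642172951)/0.041956 = -9.222185
  sinθ=0.091340, cosθ=0.995820
  F = (M+m)·ẍ + m·l·cosθ·θ̈ − m·l·sinθ·θ̇² = 13.182124 + -1.413153 − 0.005796 = 11.763175
step 3→4:
  ẍ = (ẋ'−ẋ)/dt = (1.342525235−1.327679349)/0.041956 = 0.353844
  θ̈ = (θ̇'−θ̇)/dt = (0.294455883−0.255246950)/0.041956 = 0.934525
  sinθ=0.118134, cosθ=0.992998
  F = (M+m)·ẍ + m·l·cosθ·θ̈ − m·l·sinθ·θ̇² = 0.523960 + 0.142795 − 0.001184 = 0.665571
step 4→5:
  ẍ = (ẋ'−ẋ)/dt = (1.690809698−1.342525235)/0.041956 = 8.301184
  θ̈ = (θ̇'−θ̇)/dt = (-0.043913848−0.294455883)/0.041956 = -8.064871
  sinθ=0.128762, cosθ=0.991676
  F = (M+m)·ẍ + m·l·cosθ·θ̈ − m·l·sinθ·θ̇² = 12.292102 + -1.230670 − 0.001718 = 11.059714
step 5→6:
  ẍ = (ẋ'−ẋ)/dt = (1.332204613−1.690809698)/0.041956 = -8.547171
  θ̈ = (θ̇'−θ̇)/dt = (0.434101393−-0.043913848)/0.041956 = 11.393251
  sinθ=0.141003, cosθ=0.990009
  F = (M+m)·ẍ + m·l·cosθ·θ̈ − m·l·sinθ·θ̇² = -12.656351 + 1.735648 − 0.000042 = -10.920745
step 6→7:
  ẍ = (ẋ'−ẋ)/dt = (1.805152385−1.332204613)/0.041956 = 11.272471
  θ̈ = (θ̇'−θ̇)/dt = (-0.041602849−0.434101393)/0.041956 = -11.338170
  sinθ=0.139178, cosθ=0.990267
  F = (M+m)·ẍ + m·l·cosθ·θ̈ − m·l·sinθ·θ̇² = 16.691880 + -1.727707 − 0.004036 = 14.960137
step 7→8:
  ẍ = (ẋ'−ẋ)/dt = (1.358086316−1.805152385)/0.041956 = -10.655593
  θ̈ = (θ̇'−θ̇)/dt = (0.544209581−-0.041602849)/0.041956 = 13.962542
  sinθ=0.157190, cosθ=0.987568
  F = (M+m)·ẍ + m·l·cosθ·θ̈ − m·l·sinθ·θ̇² = -15.778429 + 2.121809 − 0.000042 = -13.656662

F_0 = -6.715370 N
F_1 = -3.446538 N
F_2 = 11.763175 N
F_3 = 0.665571 N
F_4 = 11.059714 N
F_5 = -10.920745 N
F_6 = 14.960137 N
F_7 = -13.656662 N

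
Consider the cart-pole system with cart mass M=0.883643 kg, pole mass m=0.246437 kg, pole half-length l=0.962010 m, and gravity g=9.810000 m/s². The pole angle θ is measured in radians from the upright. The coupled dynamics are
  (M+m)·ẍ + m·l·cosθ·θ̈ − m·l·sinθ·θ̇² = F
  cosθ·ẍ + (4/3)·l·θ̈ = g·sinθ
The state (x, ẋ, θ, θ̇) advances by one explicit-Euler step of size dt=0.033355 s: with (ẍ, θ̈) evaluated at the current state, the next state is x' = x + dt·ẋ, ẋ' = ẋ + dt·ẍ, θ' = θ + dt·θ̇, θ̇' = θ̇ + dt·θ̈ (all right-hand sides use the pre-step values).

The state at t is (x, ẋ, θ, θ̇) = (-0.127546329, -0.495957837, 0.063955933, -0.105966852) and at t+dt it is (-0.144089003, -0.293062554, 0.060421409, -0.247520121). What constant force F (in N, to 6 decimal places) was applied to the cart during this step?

ẍ = (ẋ'−ẋ)/dt = (-0.293062554−-0.495957837)/0.033355 = 6.082905
θ̈ = (θ̇'−θ̇)/dt = (-0.247520121−-0.105966852)/0.033355 = -4.243840
sinθ=0.063912, cosθ=0.997956
F = (M+m)·ẍ + m·l·cosθ·θ̈ − m·l·sinθ·θ̇² = 6.874169 + -1.004051 − 0.000170 = 5.869948

F = 5.869948 N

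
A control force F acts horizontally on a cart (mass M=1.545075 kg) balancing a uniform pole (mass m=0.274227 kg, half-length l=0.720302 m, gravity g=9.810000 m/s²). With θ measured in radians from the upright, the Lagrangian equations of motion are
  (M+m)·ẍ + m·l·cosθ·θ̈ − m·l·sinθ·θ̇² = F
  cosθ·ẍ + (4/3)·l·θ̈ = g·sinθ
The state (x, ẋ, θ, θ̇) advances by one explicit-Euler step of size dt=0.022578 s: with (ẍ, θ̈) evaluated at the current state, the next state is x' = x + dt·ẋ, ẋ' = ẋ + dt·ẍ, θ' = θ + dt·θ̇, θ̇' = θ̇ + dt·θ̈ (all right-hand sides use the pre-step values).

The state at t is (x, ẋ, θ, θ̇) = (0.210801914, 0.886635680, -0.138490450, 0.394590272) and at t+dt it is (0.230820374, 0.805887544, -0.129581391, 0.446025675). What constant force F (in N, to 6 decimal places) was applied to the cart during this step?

F = -6.056640 N

ẍ = (ẋ'−ẋ)/dt = (0.805887544−0.886635680)/0.022578 = -3.576408
θ̈ = (θ̇'−θ̇)/dt = (0.446025675−0.394590272)/0.022578 = 2.278120
sinθ=-0.138048, cosθ=0.990426
F = (M+m)·ẍ + m·l·cosθ·θ̈ − m·l·sinθ·θ̇² = -6.506566 + 0.445680 − -0.004246 = -6.056640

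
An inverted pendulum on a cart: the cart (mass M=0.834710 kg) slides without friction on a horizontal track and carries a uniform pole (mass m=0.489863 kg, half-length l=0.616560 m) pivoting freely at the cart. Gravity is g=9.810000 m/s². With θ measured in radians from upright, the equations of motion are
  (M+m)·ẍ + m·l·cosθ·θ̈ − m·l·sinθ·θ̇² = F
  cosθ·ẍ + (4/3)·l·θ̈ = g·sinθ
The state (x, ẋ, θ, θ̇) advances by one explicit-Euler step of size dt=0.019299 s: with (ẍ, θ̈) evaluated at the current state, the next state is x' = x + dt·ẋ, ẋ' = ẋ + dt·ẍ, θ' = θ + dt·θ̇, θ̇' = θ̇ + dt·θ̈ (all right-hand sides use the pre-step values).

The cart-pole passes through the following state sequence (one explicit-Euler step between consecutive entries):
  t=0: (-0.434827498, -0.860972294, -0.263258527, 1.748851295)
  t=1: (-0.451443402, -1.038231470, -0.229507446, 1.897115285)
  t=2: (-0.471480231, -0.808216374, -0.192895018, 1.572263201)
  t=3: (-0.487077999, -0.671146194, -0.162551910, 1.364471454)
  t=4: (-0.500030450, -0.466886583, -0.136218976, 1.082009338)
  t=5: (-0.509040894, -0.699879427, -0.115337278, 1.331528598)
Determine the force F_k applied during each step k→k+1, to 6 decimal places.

F_0 = -9.685276 N
F_1 = 11.083579 N
F_2 = 6.359207 N
F_3 = 9.747948 N
F_4 = -12.074468 N

step 0→1:
  ẍ = (ẋ'−ẋ)/dt = (-1.038231470−-0.860972294)/0.019299 = -9.184889
  θ̈ = (θ̇'−θ̇)/dt = (1.897115285−1.748851295)/0.019299 = 7.682470
  sinθ=-0.260228, cosθ=0.965547
  F = (M+m)·ẍ + m·l·cosθ·θ̈ − m·l·sinθ·θ̇² = -12.166056 + 2.240394 − -0.240387 = -9.685276
step 1→2:
  ẍ = (ẋ'−ẋ)/dt = (-0.808216374−-1.038231470)/0.019299 = 11.918498
  θ̈ = (θ̇'−θ̇)/dt = (1.572263201−1.897115285)/0.019299 = -16.832586
  sinθ=-0.227498, cosθ=0.973779
  F = (M+m)·ẍ + m·l·cosθ·θ̈ − m·l·sinθ·θ̇² = 15.786921 + -4.950637 − -0.247295 = 11.083579
step 2→3:
  ẍ = (ẋ'−ẋ)/dt = (-0.671146194−-0.808216374)/0.019299 = 7.102450
  θ̈ = (θ̇'−θ̇)/dt = (1.364471454−1.572263201)/0.019299 = -10.766970
  sinθ=-0.191701, cosθ=0.981453
  F = (M+m)·ẍ + m·l·cosθ·θ̈ − m·l·sinθ·θ̇² = 9.407713 + -3.191634 − -0.143128 = 6.359207
step 3→4:
  ẍ = (ẋ'−ẋ)/dt = (-0.466886583−-0.671146194)/0.019299 = 10.583948
  θ̈ = (θ̇'−θ̇)/dt = (1.082009338−1.364471454)/0.019299 = -14.636101
  sinθ=-0.161837, cosθ=0.986818
  F = (M+m)·ẍ + m·l·cosθ·θ̈ − m·l·sinθ·θ̇² = 14.019212 + -4.362267 − -0.091003 = 9.747948
step 4→5:
  ẍ = (ẋ'−ẋ)/dt = (-0.699879427−-0.466886583)/0.019299 = -12.072794
  θ̈ = (θ̇'−θ̇)/dt = (1.331528598−1.082009338)/0.019299 = 12.929129
  sinθ=-0.135798, cosθ=0.990737
  F = (M+m)·ẍ + m·l·cosθ·θ̈ − m·l·sinθ·θ̇² = -15.991296 + 3.868810 − -0.048018 = -12.074468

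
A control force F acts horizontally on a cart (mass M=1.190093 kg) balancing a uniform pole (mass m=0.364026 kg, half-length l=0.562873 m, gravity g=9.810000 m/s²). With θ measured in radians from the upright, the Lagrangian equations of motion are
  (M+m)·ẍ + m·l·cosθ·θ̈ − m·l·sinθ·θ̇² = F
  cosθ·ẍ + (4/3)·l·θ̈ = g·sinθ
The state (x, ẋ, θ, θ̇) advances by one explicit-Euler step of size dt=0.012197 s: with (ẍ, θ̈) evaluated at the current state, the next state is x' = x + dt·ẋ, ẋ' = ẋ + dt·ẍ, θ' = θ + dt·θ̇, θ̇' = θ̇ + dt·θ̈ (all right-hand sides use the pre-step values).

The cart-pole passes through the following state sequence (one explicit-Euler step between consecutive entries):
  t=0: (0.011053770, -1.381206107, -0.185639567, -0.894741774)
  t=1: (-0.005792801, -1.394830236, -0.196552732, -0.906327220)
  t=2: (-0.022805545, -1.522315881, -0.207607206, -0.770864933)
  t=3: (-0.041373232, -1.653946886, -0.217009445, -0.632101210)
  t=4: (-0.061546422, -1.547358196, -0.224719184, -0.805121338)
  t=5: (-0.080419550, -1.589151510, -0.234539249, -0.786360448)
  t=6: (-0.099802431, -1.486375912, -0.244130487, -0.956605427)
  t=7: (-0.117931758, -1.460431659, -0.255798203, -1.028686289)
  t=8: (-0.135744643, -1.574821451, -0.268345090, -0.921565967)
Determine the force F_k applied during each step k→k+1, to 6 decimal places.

step 0→1:
  ẍ = (ẋ'−ẋ)/dt = (-1.394830236−-1.381206107)/0.012197 = -1.117007
  θ̈ = (θ̇'−θ̇)/dt = (-0.906327220−-0.894741774)/0.012197 = -0.949860
  sinθ=-0.184575, cosθ=0.982818
  F = (M+m)·ẍ + m·l·cosθ·θ̈ − m·l·sinθ·θ̇² = -1.735961 + -0.191283 − -0.030277 = -1.896967
step 1→2:
  ẍ = (ẋ'−ẋ)/dt = (-1.522315881−-1.394830236)/0.012197 = -10.452213
  θ̈ = (θ̇'−θ̇)/dt = (-0.770864933−-0.906327220)/0.012197 = 11.106197
  sinθ=-0.195290, cosθ=0.980746
  F = (M+m)·ẍ + m·l·cosθ·θ̈ − m·l·sinθ·θ̇² = -16.243983 + 2.231848 − -0.032869 = -13.979266
step 2→3:
  ẍ = (ẋ'−ẋ)/dt = (-1.653946886−-1.522315881)/0.012197 = -10.792080
  θ̈ = (θ̇'−θ̇)/dt = (-0.632101210−-0.770864933)/0.012197 = 11.376873
  sinθ=-0.206119, cosθ=0.978527
  F = (M+m)·ẍ + m·l·cosθ·θ̈ − m·l·sinθ·θ̇² = -16.772177 + 2.281069 − -0.025097 = -14.466011
step 3→4:
  ẍ = (ẋ'−ẋ)/dt = (-1.547358196−-1.653946886)/0.012197 = 8.738927
  θ̈ = (θ̇'−θ̇)/dt = (-0.805121338−-0.632101210)/0.012197 = -14.185466
  sinθ=-0.215310, cosθ=0.976546
  F = (M+m)·ẍ + m·l·cosθ·θ̈ − m·l·sinθ·θ̇² = 13.581332 + -2.838435 − -0.017627 = 10.760524
step 4→5:
  ẍ = (ẋ'−ẋ)/dt = (-1.589151510−-1.547358196)/0.012197 = -3.426524
  θ̈ = (θ̇'−θ̇)/dt = (-0.786360448−-0.805121338)/0.012197 = 1.538156
  sinθ=-0.222833, cosθ=0.974857
  F = (M+m)·ẍ + m·l·cosθ·θ̈ − m·l·sinθ·θ̇² = -5.325226 + 0.307244 − -0.029597 = -4.988385
step 5→6:
  ẍ = (ẋ'−ẋ)/dt = (-1.486375912−-1.589151510)/0.012197 = 8.426301
  θ̈ = (θ̇'−θ̇)/dt = (-0.956605427−-0.786360448)/0.012197 = -13.957939
  sinθ=-0.232395, cosθ=0.972622
  F = (M+m)·ẍ + m·l·cosθ·θ̈ − m·l·sinθ·θ̇² = 13.095475 + -2.781685 − -0.029445 = 10.343235
step 6→7:
  ẍ = (ẋ'−ẋ)/dt = (-1.460431659−-1.486375912)/0.012197 = 2.127101
  θ̈ = (θ̇'−θ̇)/dt = (-1.028686289−-0.956605427)/0.012197 = -5.909721
  sinθ=-0.241713, cosθ=0.970348
  F = (M+m)·ẍ + m·l·cosθ·θ̈ − m·l·sinθ·θ̇² = 3.305768 + -1.174998 − -0.045322 = 2.176092
step 7→8:
  ẍ = (ẋ'−ẋ)/dt = (-1.574821451−-1.460431659)/0.012197 = -9.378519
  θ̈ = (θ̇'−θ̇)/dt = (-0.921565967−-1.028686289)/0.012197 = 8.782514
  sinθ=-0.253018, cosθ=0.967462
  F = (M+m)·ẍ + m·l·cosθ·θ̈ − m·l·sinθ·θ̇² = -14.575334 + 1.740987 − -0.054860 = -12.779487

F_0 = -1.896967 N
F_1 = -13.979266 N
F_2 = -14.466011 N
F_3 = 10.760524 N
F_4 = -4.988385 N
F_5 = 10.343235 N
F_6 = 2.176092 N
F_7 = -12.779487 N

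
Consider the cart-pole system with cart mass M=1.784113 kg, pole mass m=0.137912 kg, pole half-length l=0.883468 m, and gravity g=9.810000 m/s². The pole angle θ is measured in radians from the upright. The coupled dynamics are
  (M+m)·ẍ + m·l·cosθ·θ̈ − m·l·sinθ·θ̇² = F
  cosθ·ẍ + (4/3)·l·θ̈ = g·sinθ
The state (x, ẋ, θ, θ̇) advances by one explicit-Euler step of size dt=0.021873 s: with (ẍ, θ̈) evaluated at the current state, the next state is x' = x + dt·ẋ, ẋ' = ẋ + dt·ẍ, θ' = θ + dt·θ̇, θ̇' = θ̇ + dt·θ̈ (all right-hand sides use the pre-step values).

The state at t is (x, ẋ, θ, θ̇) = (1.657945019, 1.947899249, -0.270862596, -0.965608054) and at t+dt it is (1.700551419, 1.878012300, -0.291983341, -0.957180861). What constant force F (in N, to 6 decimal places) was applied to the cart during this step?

ẍ = (ẋ'−ẋ)/dt = (1.878012300−1.947899249)/0.021873 = -3.195124
θ̈ = (θ̇'−θ̇)/dt = (-0.957180861−-0.965608054)/0.021873 = 0.385278
sinθ=-0.267563, cosθ=0.963540
F = (M+m)·ẍ + m·l·cosθ·θ̈ − m·l·sinθ·θ̇² = -6.141108 + 0.045231 − -0.030396 = -6.065481

F = -6.065481 N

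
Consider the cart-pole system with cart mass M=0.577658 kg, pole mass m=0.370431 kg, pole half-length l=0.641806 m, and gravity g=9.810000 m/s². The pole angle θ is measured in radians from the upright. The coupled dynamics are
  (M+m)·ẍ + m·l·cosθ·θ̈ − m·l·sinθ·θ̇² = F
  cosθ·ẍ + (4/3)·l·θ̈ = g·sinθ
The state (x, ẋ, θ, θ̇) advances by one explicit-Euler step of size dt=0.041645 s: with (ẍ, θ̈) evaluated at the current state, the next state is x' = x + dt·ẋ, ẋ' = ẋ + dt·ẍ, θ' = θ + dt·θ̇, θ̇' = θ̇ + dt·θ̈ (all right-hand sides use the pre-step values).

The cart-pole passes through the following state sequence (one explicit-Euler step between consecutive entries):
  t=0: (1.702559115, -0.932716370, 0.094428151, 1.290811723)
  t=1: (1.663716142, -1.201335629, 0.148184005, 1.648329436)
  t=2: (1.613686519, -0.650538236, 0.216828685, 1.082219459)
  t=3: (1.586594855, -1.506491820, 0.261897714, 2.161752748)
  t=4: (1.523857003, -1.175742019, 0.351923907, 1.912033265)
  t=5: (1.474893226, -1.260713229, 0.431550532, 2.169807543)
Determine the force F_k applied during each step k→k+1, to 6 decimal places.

F_0 = -4.120809 N
F_1 = 9.247654 N
F_2 = -13.527939 N
F_3 = 5.865185 N
F_4 = -0.852656 N

step 0→1:
  ẍ = (ẋ'−ẋ)/dt = (-1.201335629−-0.932716370)/0.041645 = -6.450216
  θ̈ = (θ̇'−θ̇)/dt = (1.648329436−1.290811723)/0.041645 = 8.584889
  sinθ=0.094288, cosθ=0.995545
  F = (M+m)·ẍ + m·l·cosθ·θ̈ − m·l·sinθ·θ̇² = -6.115379 + 2.031920 − 0.037350 = -4.120809
step 1→2:
  ẍ = (ẋ'−ẋ)/dt = (-0.650538236−-1.201335629)/0.041645 = 13.226015
  θ̈ = (θ̇'−θ̇)/dt = (1.082219459−1.648329436)/0.041645 = -13.593708
  sinθ=0.147642, cosθ=0.989041
  F = (M+m)·ẍ + m·l·cosθ·θ̈ − m·l·sinθ·θ̇² = 12.539439 + -3.196416 − 0.095370 = 9.247654
step 2→3:
  ẍ = (ẋ'−ẋ)/dt = (-1.506491820−-0.650538236)/0.041645 = -20.553574
  θ̈ = (θ̇'−θ̇)/dt = (2.161752748−1.082219459)/0.041645 = 25.922279
  sinθ=0.215134, cosθ=0.976585
  F = (M+m)·ẍ + m·l·cosθ·θ̈ − m·l·sinθ·θ̇² = -19.486617 + 6.018582 − 0.059903 = -13.527939
step 3→4:
  ẍ = (ẋ'−ẋ)/dt = (-1.175742019−-1.506491820)/0.041645 = 7.942125
  θ̈ = (θ̇'−θ̇)/dt = (1.912033265−2.161752748)/0.041645 = -5.996386
  sinθ=0.258914, cosθ=0.965900
  F = (M+m)·ẍ + m·l·cosθ·θ̈ − m·l·sinθ·θ̇² = 7.529841 + -1.376997 − 0.287659 = 5.865185
step 4→5:
  ẍ = (ẋ'−ẋ)/dt = (-1.260713229−-1.175742019)/0.041645 = -2.040370
  θ̈ = (θ̇'−θ̇)/dt = (2.169807543−1.912033265)/0.041645 = 6.189801
  sinθ=0.344704, cosθ=0.938711
  F = (M+m)·ẍ + m·l·cosθ·θ̈ − m·l·sinθ·θ̇² = -1.934452 + 1.381401 − 0.299605 = -0.852656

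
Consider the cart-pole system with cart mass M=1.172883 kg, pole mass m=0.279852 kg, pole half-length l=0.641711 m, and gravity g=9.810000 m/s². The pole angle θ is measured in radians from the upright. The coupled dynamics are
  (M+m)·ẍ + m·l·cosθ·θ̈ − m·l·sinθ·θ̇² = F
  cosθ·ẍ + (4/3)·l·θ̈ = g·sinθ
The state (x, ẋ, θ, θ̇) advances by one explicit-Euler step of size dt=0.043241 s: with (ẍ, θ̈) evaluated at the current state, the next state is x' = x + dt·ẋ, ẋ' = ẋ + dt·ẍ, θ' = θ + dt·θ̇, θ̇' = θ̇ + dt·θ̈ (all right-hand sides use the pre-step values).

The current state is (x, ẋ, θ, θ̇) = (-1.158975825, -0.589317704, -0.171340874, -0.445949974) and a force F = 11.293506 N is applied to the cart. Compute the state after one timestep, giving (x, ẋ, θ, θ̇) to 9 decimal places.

(-1.184458512, -0.186548690, -0.190624197, -0.994325308)

sinθ=-0.170503742, cosθ=0.985357029
temp = (F + m·l·θ̇²·sinθ)/(M+m) = (11.293506 + -0.006089394)/1.452735 = 7.769769852
θ̈ = (g·sinθ − cosθ·temp)/(l·(4/3 − m·cos²θ/(M+m))) = -12.681837478
ẍ = temp − m·l·θ̈·cosθ/(M+m) = 9.314516641
Euler: x'=-1.158975825+0.043241·-0.589317704=-1.184458512, ẋ'=-0.589317704+0.043241·9.314516641=-0.186548690
       θ'=-0.171340874+0.043241·-0.445949974=-0.190624197, θ̇'=-0.445949974+0.043241·-12.681837478=-0.994325308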